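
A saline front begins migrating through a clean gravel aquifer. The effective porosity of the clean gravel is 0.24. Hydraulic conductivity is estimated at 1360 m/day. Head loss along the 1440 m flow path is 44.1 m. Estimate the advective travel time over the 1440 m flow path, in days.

Hydraulic gradient i = Δh / L = 44.1 / 1440 = 0.03062.
Darcy flux q = K · i = 1360 × 0.03062 = 41.65 m/day.
Seepage velocity v = q / n_e = 41.65 / 0.24 = 173.5 m/day.
Travel time t = L / v = 1440 / 173.5 = 8.298 days.

8.30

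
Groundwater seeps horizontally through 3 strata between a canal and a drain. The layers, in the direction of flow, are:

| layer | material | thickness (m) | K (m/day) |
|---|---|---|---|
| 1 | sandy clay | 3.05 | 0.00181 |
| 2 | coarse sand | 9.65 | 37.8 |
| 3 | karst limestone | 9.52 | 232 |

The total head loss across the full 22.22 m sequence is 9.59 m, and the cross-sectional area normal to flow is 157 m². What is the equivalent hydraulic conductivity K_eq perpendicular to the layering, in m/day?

0.0132

Flow is perpendicular to layering, so the layers act in series and the equivalent K is the thickness-weighted harmonic mean.
Total thickness L = 3.05 + 9.65 + 9.52 = 22.22 m.
Σ(b_i/K_i) = 3.05/0.00181 + 9.65/37.8 + 9.52/232 = 1685 d.
K_eq = L / Σ(b_i/K_i) = 22.22 / 1685 = 0.01318 m/day.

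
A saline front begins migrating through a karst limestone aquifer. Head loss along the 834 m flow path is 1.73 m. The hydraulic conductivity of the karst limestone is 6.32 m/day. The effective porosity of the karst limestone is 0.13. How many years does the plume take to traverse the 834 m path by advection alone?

Hydraulic gradient i = Δh / L = 1.73 / 834 = 0.002074.
Darcy flux q = K · i = 6.320 × 0.002074 = 0.01311 m/day.
Seepage velocity v = q / n_e = 0.01311 / 0.13 = 0.1008 m/day.
Travel time t = L / v = 834 / 0.1008 = 8270 days = 22.64 years.

22.6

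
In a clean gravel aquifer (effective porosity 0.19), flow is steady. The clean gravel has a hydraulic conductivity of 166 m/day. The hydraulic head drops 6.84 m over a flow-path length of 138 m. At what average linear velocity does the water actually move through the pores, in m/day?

43.3

Hydraulic gradient i = Δh / L = 6.84 / 138 = 0.04957.
Darcy flux q = K · i = 166.0 × 0.04957 = 8.228 m/day.
Seepage velocity v = q / n_e = 8.228 / 0.19 = 43.30 m/day.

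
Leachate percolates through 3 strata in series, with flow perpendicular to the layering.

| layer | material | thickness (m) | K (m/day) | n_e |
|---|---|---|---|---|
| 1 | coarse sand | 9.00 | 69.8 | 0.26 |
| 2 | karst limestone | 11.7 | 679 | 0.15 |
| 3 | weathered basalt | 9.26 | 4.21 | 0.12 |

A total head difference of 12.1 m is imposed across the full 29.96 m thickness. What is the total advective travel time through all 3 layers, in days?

1.01

With flow normal to the layers, continuity requires the same specific discharge q through every layer.
Σ(b_i/K_i) = 9.00/69.8 + 11.7/679 + 9.26/4.21 = 2.346 d.
q = Δh / Σ(b_i/K_i) = 12.1 / 2.346 = 5.158 m/day.
In each layer the seepage velocity is v_i = q/n_i, so the layer transit time is t_i = b_i·n_i / q:
  layer 1 (coarse sand): t_1 = 9.00 × 0.26 / 5.158 = 0.4536 d
  layer 2 (karst limestone): t_2 = 11.7 × 0.15 / 5.158 = 0.3402 d
  layer 3 (weathered basalt): t_3 = 9.26 × 0.12 / 5.158 = 0.2154 d
Total t = Σ t_i = 1.009 days.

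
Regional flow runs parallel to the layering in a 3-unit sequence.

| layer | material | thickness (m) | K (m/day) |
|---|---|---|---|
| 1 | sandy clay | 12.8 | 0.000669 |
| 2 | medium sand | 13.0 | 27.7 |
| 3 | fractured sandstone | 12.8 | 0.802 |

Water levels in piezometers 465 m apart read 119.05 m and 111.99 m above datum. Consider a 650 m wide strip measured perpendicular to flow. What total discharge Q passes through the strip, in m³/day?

Flow is parallel to layering, so each bed carries its own Darcy discharge and the transmissivities add.
Σ(K_i·b_i) = 0.000669×12.8 + 27.7×13.0 + 0.802×12.8 = 370.4 m²/day.
Hydraulic gradient i = (119.05 − 111.99) / 465 = 7.06 / 465 = 0.01518.
Q = Σ(K_i·b_i) · W · i = 370.4 × 650 × 0.01518 = 3655 m³/day.

3660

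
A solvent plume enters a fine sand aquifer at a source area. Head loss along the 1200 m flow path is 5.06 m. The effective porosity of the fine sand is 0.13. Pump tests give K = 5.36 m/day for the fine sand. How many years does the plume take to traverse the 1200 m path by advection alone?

Hydraulic gradient i = Δh / L = 5.06 / 1200 = 0.004217.
Darcy flux q = K · i = 5.360 × 0.004217 = 0.02260 m/day.
Seepage velocity v = q / n_e = 0.02260 / 0.13 = 0.1739 m/day.
Travel time t = L / v = 1200 / 0.1739 = 6902 days = 18.90 years.

18.9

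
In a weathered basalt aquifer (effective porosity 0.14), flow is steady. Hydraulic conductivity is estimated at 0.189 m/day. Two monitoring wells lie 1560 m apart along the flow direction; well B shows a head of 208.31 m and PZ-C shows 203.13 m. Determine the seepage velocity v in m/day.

Hydraulic gradient i = (208.31 − 203.13) / 1560 = 5.18 / 1560 = 0.003321.
Darcy flux q = K · i = 0.1890 × 0.003321 = 0.0006276 m/day.
Seepage velocity v = q / n_e = 0.0006276 / 0.14 = 0.004483 m/day.

0.00448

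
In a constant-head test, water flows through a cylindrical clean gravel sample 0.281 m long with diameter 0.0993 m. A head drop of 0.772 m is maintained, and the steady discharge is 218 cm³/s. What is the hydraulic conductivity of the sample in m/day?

885

Cross-sectional area A = π·(d/2)² = π × (0.0993/2)² = 0.007744 m².
Convert discharge: 218 cm³/s = 0.0002180 m³/s.
Darcy's law rearranged: K = Q·L / (A·Δh) = 0.0002180 × 0.281 / (0.007744 × 0.772) = 0.01025 m/s = 885.3 m/day.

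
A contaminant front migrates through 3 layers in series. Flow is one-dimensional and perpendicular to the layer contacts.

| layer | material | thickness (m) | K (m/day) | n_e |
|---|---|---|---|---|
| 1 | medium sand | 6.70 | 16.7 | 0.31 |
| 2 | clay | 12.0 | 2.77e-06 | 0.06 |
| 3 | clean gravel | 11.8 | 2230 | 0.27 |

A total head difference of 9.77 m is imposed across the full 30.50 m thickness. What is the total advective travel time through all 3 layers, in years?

With flow normal to the layers, continuity requires the same specific discharge q through every layer.
Σ(b_i/K_i) = 6.70/16.7 + 12.0/2.77e-06 + 11.8/2230 = 4.332e+06 d.
q = Δh / Σ(b_i/K_i) = 9.77 / 4.332e+06 = 2.255e-06 m/day.
In each layer the seepage velocity is v_i = q/n_i, so the layer transit time is t_i = b_i·n_i / q:
  layer 1 (medium sand): t_1 = 6.70 × 0.31 / 2.255e-06 = 9.210e+05 d
  layer 2 (clay): t_2 = 12.0 × 0.06 / 2.255e-06 = 3.193e+05 d
  layer 3 (clean gravel): t_3 = 11.8 × 0.27 / 2.255e-06 = 1.413e+06 d
Total t = Σ t_i = 2.653e+06 days = 7263 years.

7260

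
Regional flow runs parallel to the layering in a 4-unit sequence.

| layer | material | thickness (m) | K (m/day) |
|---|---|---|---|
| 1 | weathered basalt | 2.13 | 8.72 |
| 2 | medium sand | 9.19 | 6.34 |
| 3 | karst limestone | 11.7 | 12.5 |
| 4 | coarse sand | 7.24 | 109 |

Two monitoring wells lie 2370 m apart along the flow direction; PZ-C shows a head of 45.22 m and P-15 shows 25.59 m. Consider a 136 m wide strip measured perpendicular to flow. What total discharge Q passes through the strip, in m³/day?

1140

Flow is parallel to layering, so each bed carries its own Darcy discharge and the transmissivities add.
Σ(K_i·b_i) = 8.72×2.13 + 6.34×9.19 + 12.5×11.7 + 109×7.24 = 1012 m²/day.
Hydraulic gradient i = (45.22 − 25.59) / 2370 = 19.63 / 2370 = 0.008283.
Q = Σ(K_i·b_i) · W · i = 1012 × 136 × 0.008283 = 1140 m³/day.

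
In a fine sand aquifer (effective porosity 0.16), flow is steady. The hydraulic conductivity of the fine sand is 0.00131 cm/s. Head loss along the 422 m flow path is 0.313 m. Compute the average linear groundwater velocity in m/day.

0.00525

Convert K: 0.00131 cm/s × 864 = 1.132 m/day.
Hydraulic gradient i = Δh / L = 0.313 / 422 = 0.0007417.
Darcy flux q = K · i = 1.132 × 0.0007417 = 0.0008395 m/day.
Seepage velocity v = q / n_e = 0.0008395 / 0.16 = 0.005247 m/day.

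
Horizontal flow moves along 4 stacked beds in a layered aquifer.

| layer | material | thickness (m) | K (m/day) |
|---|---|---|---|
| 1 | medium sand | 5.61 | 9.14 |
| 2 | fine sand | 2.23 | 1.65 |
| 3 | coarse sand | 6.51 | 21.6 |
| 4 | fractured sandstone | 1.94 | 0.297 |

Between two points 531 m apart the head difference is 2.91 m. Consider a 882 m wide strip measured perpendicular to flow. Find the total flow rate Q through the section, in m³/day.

948

Flow is parallel to layering, so each bed carries its own Darcy discharge and the transmissivities add.
Σ(K_i·b_i) = 9.14×5.61 + 1.65×2.23 + 21.6×6.51 + 0.297×1.94 = 196.1 m²/day.
Hydraulic gradient i = Δh / L = 2.91 / 531 = 0.005480.
Q = Σ(K_i·b_i) · W · i = 196.1 × 882 × 0.005480 = 948.1 m³/day.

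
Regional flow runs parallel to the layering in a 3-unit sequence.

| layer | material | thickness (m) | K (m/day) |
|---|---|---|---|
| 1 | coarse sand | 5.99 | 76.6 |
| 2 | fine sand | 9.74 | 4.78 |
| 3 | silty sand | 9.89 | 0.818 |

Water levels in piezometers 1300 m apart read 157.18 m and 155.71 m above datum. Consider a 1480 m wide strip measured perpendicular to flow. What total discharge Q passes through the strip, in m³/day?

859

Flow is parallel to layering, so each bed carries its own Darcy discharge and the transmissivities add.
Σ(K_i·b_i) = 76.6×5.99 + 4.78×9.74 + 0.818×9.89 = 513.5 m²/day.
Hydraulic gradient i = (157.18 − 155.71) / 1300 = 1.47 / 1300 = 0.001131.
Q = Σ(K_i·b_i) · W · i = 513.5 × 1480 × 0.001131 = 859.3 m³/day.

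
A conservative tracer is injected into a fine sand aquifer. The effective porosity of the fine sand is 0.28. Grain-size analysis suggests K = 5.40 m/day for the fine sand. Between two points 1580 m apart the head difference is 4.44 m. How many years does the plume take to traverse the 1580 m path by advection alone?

79.8

Hydraulic gradient i = Δh / L = 4.44 / 1580 = 0.002810.
Darcy flux q = K · i = 5.400 × 0.002810 = 0.01517 m/day.
Seepage velocity v = q / n_e = 0.01517 / 0.28 = 0.05420 m/day.
Travel time t = L / v = 1580 / 0.05420 = 29154 days = 79.82 years.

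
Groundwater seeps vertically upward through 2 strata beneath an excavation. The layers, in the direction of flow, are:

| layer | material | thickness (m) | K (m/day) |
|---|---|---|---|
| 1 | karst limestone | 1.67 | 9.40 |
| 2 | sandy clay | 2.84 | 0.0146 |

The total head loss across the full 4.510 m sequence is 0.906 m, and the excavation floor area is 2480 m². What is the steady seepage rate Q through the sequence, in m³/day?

Flow is perpendicular to layering, so the layers act in series and the equivalent K is the thickness-weighted harmonic mean.
Total thickness L = 1.67 + 2.84 = 4.510 m.
Σ(b_i/K_i) = 1.67/9.40 + 2.84/0.0146 = 194.7 d.
K_eq = L / Σ(b_i/K_i) = 4.510 / 194.7 = 0.02316 m/day.
Q = K_eq · A · (Δh/L) = 0.02316 × 2480 × (0.906/4.510) = 11.54 m³/day.

11.5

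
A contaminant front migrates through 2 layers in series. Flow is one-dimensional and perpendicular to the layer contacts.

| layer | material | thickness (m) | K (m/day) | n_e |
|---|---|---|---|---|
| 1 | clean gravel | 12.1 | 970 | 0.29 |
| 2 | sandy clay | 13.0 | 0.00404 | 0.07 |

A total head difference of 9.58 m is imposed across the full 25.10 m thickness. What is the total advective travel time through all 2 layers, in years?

With flow normal to the layers, continuity requires the same specific discharge q through every layer.
Σ(b_i/K_i) = 12.1/970 + 13.0/0.00404 = 3218 d.
q = Δh / Σ(b_i/K_i) = 9.58 / 3218 = 0.002977 m/day.
In each layer the seepage velocity is v_i = q/n_i, so the layer transit time is t_i = b_i·n_i / q:
  layer 1 (clean gravel): t_1 = 12.1 × 0.29 / 0.002977 = 1179 d
  layer 2 (sandy clay): t_2 = 13.0 × 0.07 / 0.002977 = 305.7 d
Total t = Σ t_i = 1484 days = 4.064 years.

4.06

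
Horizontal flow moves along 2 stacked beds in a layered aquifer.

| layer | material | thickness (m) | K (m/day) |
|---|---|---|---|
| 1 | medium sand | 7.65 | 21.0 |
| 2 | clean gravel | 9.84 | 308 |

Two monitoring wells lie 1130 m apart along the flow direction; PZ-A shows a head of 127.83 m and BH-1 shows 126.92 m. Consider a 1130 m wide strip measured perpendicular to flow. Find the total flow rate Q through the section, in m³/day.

Flow is parallel to layering, so each bed carries its own Darcy discharge and the transmissivities add.
Σ(K_i·b_i) = 21.0×7.65 + 308×9.84 = 3191 m²/day.
Hydraulic gradient i = (127.83 − 126.92) / 1130 = 0.91 / 1130 = 0.0008053.
Q = Σ(K_i·b_i) · W · i = 3191 × 1130 × 0.0008053 = 2904 m³/day.

2900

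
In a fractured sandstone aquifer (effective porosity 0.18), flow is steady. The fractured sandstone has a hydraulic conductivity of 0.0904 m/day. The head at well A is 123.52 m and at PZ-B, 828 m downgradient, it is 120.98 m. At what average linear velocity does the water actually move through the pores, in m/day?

0.00154

Hydraulic gradient i = (123.52 − 120.98) / 828 = 2.54 / 828 = 0.003068.
Darcy flux q = K · i = 0.09040 × 0.003068 = 0.0002773 m/day.
Seepage velocity v = q / n_e = 0.0002773 / 0.18 = 0.001541 m/day.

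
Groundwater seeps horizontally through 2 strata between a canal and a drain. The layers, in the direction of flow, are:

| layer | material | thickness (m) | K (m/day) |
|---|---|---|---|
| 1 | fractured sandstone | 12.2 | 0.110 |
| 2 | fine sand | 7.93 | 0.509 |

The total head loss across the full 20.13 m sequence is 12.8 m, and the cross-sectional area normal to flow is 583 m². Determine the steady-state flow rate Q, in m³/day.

Flow is perpendicular to layering, so the layers act in series and the equivalent K is the thickness-weighted harmonic mean.
Total thickness L = 12.2 + 7.93 = 20.13 m.
Σ(b_i/K_i) = 12.2/0.110 + 7.93/0.509 = 126.5 d.
K_eq = L / Σ(b_i/K_i) = 20.13 / 126.5 = 0.1591 m/day.
Q = K_eq · A · (Δh/L) = 0.1591 × 583 × (12.8/20.13) = 59.00 m³/day.

59.0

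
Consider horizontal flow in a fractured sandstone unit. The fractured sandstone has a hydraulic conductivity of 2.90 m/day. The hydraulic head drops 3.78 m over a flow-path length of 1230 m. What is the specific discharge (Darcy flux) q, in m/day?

0.00891

Hydraulic gradient i = Δh / L = 3.78 / 1230 = 0.003073.
Specific discharge q = K · i = 2.900 × 0.003073 = 0.008912 m/day.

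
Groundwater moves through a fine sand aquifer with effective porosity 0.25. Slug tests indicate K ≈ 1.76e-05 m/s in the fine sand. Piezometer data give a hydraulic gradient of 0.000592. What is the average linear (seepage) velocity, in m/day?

Convert K: 1.76e-05 m/s × 86400 = 1.521 m/day.
Hydraulic gradient i = 0.000592.
Darcy flux q = K · i = 1.521 × 0.0005920 = 0.0009002 m/day.
Seepage velocity v = q / n_e = 0.0009002 / 0.25 = 0.003601 m/day.

0.00360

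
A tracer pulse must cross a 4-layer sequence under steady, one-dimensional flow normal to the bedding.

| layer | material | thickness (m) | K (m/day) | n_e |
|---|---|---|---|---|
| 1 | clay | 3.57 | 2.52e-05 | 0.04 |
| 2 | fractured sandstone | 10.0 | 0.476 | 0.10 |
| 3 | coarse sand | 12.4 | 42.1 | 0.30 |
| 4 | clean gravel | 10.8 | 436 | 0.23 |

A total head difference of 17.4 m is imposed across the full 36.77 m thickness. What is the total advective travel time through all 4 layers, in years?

With flow normal to the layers, continuity requires the same specific discharge q through every layer.
Σ(b_i/K_i) = 3.57/2.52e-05 + 10.0/0.476 + 12.4/42.1 + 10.8/436 = 1.417e+05 d.
q = Δh / Σ(b_i/K_i) = 17.4 / 1.417e+05 = 0.0001228 m/day.
In each layer the seepage velocity is v_i = q/n_i, so the layer transit time is t_i = b_i·n_i / q:
  layer 1 (clay): t_1 = 3.57 × 0.04 / 0.0001228 = 1163 d
  layer 2 (fractured sandstone): t_2 = 10.0 × 0.10 / 0.0001228 = 8143 d
  layer 3 (coarse sand): t_3 = 12.4 × 0.30 / 0.0001228 = 30292 d
  layer 4 (clean gravel): t_4 = 10.8 × 0.23 / 0.0001228 = 20227 d
Total t = Σ t_i = 59825 days = 163.8 years.

164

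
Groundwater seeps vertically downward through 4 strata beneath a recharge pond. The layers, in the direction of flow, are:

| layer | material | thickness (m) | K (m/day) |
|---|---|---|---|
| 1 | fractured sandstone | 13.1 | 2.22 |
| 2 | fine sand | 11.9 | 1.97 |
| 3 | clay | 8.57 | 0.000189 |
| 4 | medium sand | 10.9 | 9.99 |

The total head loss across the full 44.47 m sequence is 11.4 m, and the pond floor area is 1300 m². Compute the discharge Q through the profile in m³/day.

0.327

Flow is perpendicular to layering, so the layers act in series and the equivalent K is the thickness-weighted harmonic mean.
Total thickness L = 13.1 + 11.9 + 8.57 + 10.9 = 44.47 m.
Σ(b_i/K_i) = 13.1/2.22 + 11.9/1.97 + 8.57/0.000189 + 10.9/9.99 = 45357 d.
K_eq = L / Σ(b_i/K_i) = 44.47 / 45357 = 0.0009804 m/day.
Q = K_eq · A · (Δh/L) = 0.0009804 × 1300 × (11.4/44.47) = 0.3267 m³/day.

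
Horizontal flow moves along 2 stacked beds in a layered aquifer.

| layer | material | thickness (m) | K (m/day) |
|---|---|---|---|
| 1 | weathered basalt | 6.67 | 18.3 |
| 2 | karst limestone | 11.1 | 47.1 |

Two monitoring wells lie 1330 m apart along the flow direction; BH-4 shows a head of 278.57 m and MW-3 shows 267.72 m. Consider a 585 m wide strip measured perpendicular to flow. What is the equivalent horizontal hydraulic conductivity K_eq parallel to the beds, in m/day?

36.3

Flow is parallel to layering, so each bed carries its own Darcy discharge and the transmissivities add.
Σ(K_i·b_i) = 18.3×6.67 + 47.1×11.1 = 644.9 m²/day.
Total thickness b = 17.77 m, so K_eq = Σ(K_i·b_i)/b = 36.29 m/day.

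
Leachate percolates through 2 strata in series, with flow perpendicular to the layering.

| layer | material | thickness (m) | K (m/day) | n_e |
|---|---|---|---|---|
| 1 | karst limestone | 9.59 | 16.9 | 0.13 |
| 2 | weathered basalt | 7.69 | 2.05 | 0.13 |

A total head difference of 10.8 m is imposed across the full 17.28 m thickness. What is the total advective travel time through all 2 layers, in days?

With flow normal to the layers, continuity requires the same specific discharge q through every layer.
Σ(b_i/K_i) = 9.59/16.9 + 7.69/2.05 = 4.319 d.
q = Δh / Σ(b_i/K_i) = 10.8 / 4.319 = 2.501 m/day.
In each layer the seepage velocity is v_i = q/n_i, so the layer transit time is t_i = b_i·n_i / q:
  layer 1 (karst limestone): t_1 = 9.59 × 0.13 / 2.501 = 0.4985 d
  layer 2 (weathered basalt): t_2 = 7.69 × 0.13 / 2.501 = 0.3998 d
Total t = Σ t_i = 0.8983 days.

0.898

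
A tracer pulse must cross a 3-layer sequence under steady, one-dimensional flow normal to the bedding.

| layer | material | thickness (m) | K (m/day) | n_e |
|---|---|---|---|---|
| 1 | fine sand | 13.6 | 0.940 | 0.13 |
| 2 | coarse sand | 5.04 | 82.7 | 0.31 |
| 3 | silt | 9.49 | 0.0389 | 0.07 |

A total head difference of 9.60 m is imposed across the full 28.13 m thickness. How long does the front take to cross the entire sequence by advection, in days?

108

With flow normal to the layers, continuity requires the same specific discharge q through every layer.
Σ(b_i/K_i) = 13.6/0.940 + 5.04/82.7 + 9.49/0.0389 = 258.5 d.
q = Δh / Σ(b_i/K_i) = 9.60 / 258.5 = 0.03714 m/day.
In each layer the seepage velocity is v_i = q/n_i, so the layer transit time is t_i = b_i·n_i / q:
  layer 1 (fine sand): t_1 = 13.6 × 0.13 / 0.03714 = 47.60 d
  layer 2 (coarse sand): t_2 = 5.04 × 0.31 / 0.03714 = 42.07 d
  layer 3 (silt): t_3 = 9.49 × 0.07 / 0.03714 = 17.89 d
Total t = Σ t_i = 107.6 days.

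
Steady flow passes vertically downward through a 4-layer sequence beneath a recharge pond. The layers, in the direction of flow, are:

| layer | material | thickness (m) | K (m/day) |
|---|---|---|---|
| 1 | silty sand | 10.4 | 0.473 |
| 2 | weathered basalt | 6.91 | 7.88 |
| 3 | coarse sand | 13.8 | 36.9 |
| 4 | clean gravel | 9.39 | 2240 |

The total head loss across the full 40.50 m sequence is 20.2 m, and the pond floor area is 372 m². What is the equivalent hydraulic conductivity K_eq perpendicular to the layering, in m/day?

Flow is perpendicular to layering, so the layers act in series and the equivalent K is the thickness-weighted harmonic mean.
Total thickness L = 10.4 + 6.91 + 13.8 + 9.39 = 40.50 m.
Σ(b_i/K_i) = 10.4/0.473 + 6.91/7.88 + 13.8/36.9 + 9.39/2240 = 23.24 d.
K_eq = L / Σ(b_i/K_i) = 40.50 / 23.24 = 1.743 m/day.

1.74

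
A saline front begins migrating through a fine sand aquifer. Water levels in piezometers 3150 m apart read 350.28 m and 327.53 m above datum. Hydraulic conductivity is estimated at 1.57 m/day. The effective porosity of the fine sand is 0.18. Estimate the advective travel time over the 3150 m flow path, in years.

Hydraulic gradient i = (350.28 − 327.53) / 3150 = 22.75 / 3150 = 0.007222.
Darcy flux q = K · i = 1.570 × 0.007222 = 0.01134 m/day.
Seepage velocity v = q / n_e = 0.01134 / 0.18 = 0.06299 m/day.
Travel time t = L / v = 3150 / 0.06299 = 50005 days = 136.9 years.

137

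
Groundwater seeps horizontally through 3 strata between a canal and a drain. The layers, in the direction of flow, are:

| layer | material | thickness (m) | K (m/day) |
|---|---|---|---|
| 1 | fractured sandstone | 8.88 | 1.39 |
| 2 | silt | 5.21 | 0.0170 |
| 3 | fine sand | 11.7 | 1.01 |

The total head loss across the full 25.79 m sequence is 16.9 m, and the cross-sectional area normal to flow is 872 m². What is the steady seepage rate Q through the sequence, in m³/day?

45.4

Flow is perpendicular to layering, so the layers act in series and the equivalent K is the thickness-weighted harmonic mean.
Total thickness L = 8.88 + 5.21 + 11.7 = 25.79 m.
Σ(b_i/K_i) = 8.88/1.39 + 5.21/0.0170 + 11.7/1.01 = 324.4 d.
K_eq = L / Σ(b_i/K_i) = 25.79 / 324.4 = 0.07949 m/day.
Q = K_eq · A · (Δh/L) = 0.07949 × 872 × (16.9/25.79) = 45.42 m³/day.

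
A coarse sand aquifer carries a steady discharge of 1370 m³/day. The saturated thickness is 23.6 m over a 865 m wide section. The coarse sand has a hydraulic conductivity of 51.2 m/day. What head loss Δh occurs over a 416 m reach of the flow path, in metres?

0.545

Cross-sectional area A = 865 × 23.6 = 20414 m².
From Q = K·A·i, i = Q / (K·A) = 1370 / (51.20 × 20414) = 0.001311.
Head loss Δh = i · L = 0.001311 × 416 = 0.5453 m.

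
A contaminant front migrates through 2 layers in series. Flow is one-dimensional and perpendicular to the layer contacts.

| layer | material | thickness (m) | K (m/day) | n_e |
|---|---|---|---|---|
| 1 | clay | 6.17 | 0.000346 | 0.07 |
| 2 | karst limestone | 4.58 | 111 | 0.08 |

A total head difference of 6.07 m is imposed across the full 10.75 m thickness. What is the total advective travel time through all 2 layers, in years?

With flow normal to the layers, continuity requires the same specific discharge q through every layer.
Σ(b_i/K_i) = 6.17/0.000346 + 4.58/111 = 17832 d.
q = Δh / Σ(b_i/K_i) = 6.07 / 17832 = 0.0003404 m/day.
In each layer the seepage velocity is v_i = q/n_i, so the layer transit time is t_i = b_i·n_i / q:
  layer 1 (clay): t_1 = 6.17 × 0.07 / 0.0003404 = 1269 d
  layer 2 (karst limestone): t_2 = 4.58 × 0.08 / 0.0003404 = 1076 d
Total t = Σ t_i = 2345 days = 6.421 years.

6.42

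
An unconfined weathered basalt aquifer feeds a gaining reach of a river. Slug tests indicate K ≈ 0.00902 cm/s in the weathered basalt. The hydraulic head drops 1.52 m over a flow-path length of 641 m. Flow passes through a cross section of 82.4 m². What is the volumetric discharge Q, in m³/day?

Convert K: 0.00902 cm/s × 864 = 7.793 m/day.
Hydraulic gradient i = Δh / L = 1.52 / 641 = 0.002371.
Darcy's law: Q = K · A · i = 7.793 × 82.40 × 0.002371 = 1.523 m³/day.

1.52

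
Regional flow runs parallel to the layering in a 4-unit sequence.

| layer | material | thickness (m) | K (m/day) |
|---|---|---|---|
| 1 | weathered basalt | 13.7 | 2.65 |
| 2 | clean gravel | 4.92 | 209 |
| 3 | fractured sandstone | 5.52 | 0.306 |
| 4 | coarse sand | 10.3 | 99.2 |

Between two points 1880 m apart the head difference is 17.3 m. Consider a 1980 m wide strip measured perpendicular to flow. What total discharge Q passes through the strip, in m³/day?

Flow is parallel to layering, so each bed carries its own Darcy discharge and the transmissivities add.
Σ(K_i·b_i) = 2.65×13.7 + 209×4.92 + 0.306×5.52 + 99.2×10.3 = 2088 m²/day.
Hydraulic gradient i = Δh / L = 17.3 / 1880 = 0.009202.
Q = Σ(K_i·b_i) · W · i = 2088 × 1980 × 0.009202 = 38044 m³/day.

38000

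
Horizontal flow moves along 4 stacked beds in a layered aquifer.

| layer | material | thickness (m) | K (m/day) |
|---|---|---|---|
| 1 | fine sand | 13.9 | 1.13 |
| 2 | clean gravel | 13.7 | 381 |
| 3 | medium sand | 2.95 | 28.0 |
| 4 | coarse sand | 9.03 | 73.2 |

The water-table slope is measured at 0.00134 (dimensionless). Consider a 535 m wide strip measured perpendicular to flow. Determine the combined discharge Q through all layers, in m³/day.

Flow is parallel to layering, so each bed carries its own Darcy discharge and the transmissivities add.
Σ(K_i·b_i) = 1.13×13.9 + 381×13.7 + 28.0×2.95 + 73.2×9.03 = 5979 m²/day.
Hydraulic gradient i = 0.00134.
Q = Σ(K_i·b_i) · W · i = 5979 × 535 × 0.001340 = 4286 m³/day.

4290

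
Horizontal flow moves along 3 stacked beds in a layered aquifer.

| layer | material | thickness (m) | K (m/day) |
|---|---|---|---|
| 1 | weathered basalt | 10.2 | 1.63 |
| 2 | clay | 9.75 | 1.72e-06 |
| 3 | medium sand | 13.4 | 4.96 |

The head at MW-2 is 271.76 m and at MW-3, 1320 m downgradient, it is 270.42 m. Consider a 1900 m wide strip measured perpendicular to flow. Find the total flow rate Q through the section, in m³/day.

160

Flow is parallel to layering, so each bed carries its own Darcy discharge and the transmissivities add.
Σ(K_i·b_i) = 1.63×10.2 + 1.72e-06×9.75 + 4.96×13.4 = 83.09 m²/day.
Hydraulic gradient i = (271.76 − 270.42) / 1320 = 1.34 / 1320 = 0.001015.
Q = Σ(K_i·b_i) · W · i = 83.09 × 1900 × 0.001015 = 160.3 m³/day.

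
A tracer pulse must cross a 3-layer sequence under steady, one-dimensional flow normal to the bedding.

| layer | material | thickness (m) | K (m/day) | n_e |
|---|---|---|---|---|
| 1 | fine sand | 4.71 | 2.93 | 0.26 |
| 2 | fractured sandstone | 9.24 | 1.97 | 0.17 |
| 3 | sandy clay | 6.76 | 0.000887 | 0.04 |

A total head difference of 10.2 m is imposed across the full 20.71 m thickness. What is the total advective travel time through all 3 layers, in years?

6.28

With flow normal to the layers, continuity requires the same specific discharge q through every layer.
Σ(b_i/K_i) = 4.71/2.93 + 9.24/1.97 + 6.76/0.000887 = 7627 d.
q = Δh / Σ(b_i/K_i) = 10.2 / 7627 = 0.001337 m/day.
In each layer the seepage velocity is v_i = q/n_i, so the layer transit time is t_i = b_i·n_i / q:
  layer 1 (fine sand): t_1 = 4.71 × 0.26 / 0.001337 = 915.7 d
  layer 2 (fractured sandstone): t_2 = 9.24 × 0.17 / 0.001337 = 1175 d
  layer 3 (sandy clay): t_3 = 6.76 × 0.04 / 0.001337 = 202.2 d
Total t = Σ t_i = 2293 days = 6.277 years.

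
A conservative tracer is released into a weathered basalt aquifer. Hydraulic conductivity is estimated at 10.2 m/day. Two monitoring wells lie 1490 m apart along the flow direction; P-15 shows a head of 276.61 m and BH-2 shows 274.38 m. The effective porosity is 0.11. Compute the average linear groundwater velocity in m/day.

Hydraulic gradient i = (276.61 − 274.38) / 1490 = 2.23 / 1490 = 0.001497.
Darcy flux q = K · i = 10.20 × 0.001497 = 0.01527 m/day.
Seepage velocity v = q / n_e = 0.01527 / 0.11 = 0.1388 m/day.

0.139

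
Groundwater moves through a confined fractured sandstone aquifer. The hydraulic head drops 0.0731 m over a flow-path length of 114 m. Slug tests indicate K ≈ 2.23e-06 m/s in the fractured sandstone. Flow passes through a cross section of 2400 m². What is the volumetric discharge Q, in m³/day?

Convert K: 2.23e-06 m/s × 86400 = 0.1927 m/day.
Hydraulic gradient i = Δh / L = 0.0731 / 114 = 0.0006412.
Darcy's law: Q = K · A · i = 0.1927 × 2400 × 0.0006412 = 0.2965 m³/day.

0.297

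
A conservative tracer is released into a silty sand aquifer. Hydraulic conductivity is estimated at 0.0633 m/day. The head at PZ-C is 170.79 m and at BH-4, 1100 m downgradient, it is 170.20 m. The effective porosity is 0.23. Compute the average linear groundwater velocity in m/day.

Hydraulic gradient i = (170.79 − 170.20) / 1100 = 0.59 / 1100 = 0.0005364.
Darcy flux q = K · i = 0.06330 × 0.0005364 = 3.395e-05 m/day.
Seepage velocity v = q / n_e = 3.395e-05 / 0.23 = 0.0001476 m/day.

0.000148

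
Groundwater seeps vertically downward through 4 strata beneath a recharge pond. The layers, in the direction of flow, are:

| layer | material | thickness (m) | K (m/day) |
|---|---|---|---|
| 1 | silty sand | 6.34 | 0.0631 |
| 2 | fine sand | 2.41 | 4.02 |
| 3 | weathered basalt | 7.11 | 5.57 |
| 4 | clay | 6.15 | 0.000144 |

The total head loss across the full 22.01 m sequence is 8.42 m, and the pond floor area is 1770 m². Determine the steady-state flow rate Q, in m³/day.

Flow is perpendicular to layering, so the layers act in series and the equivalent K is the thickness-weighted harmonic mean.
Total thickness L = 6.34 + 2.41 + 7.11 + 6.15 = 22.01 m.
Σ(b_i/K_i) = 6.34/0.0631 + 2.41/4.02 + 7.11/5.57 + 6.15/0.000144 = 42811 d.
K_eq = L / Σ(b_i/K_i) = 22.01 / 42811 = 0.0005141 m/day.
Q = K_eq · A · (Δh/L) = 0.0005141 × 1770 × (8.42/22.01) = 0.3481 m³/day.

0.348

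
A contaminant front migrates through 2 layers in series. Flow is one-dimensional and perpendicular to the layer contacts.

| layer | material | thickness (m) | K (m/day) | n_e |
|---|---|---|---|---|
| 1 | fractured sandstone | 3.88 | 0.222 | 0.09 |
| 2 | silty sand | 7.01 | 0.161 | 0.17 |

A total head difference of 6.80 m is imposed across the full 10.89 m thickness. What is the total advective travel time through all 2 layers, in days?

With flow normal to the layers, continuity requires the same specific discharge q through every layer.
Σ(b_i/K_i) = 3.88/0.222 + 7.01/0.161 = 61.02 d.
q = Δh / Σ(b_i/K_i) = 6.80 / 61.02 = 0.1114 m/day.
In each layer the seepage velocity is v_i = q/n_i, so the layer transit time is t_i = b_i·n_i / q:
  layer 1 (fractured sandstone): t_1 = 3.88 × 0.09 / 0.1114 = 3.133 d
  layer 2 (silty sand): t_2 = 7.01 × 0.17 / 0.1114 = 10.69 d
Total t = Σ t_i = 13.83 days.

13.8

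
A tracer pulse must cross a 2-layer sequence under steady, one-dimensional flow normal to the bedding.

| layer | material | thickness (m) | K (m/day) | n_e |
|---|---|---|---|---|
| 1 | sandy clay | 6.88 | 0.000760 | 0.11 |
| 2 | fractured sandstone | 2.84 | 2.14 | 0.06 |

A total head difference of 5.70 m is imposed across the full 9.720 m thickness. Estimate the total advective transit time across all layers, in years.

4.03

With flow normal to the layers, continuity requires the same specific discharge q through every layer.
Σ(b_i/K_i) = 6.88/0.000760 + 2.84/2.14 = 9054 d.
q = Δh / Σ(b_i/K_i) = 5.70 / 9054 = 0.0006296 m/day.
In each layer the seepage velocity is v_i = q/n_i, so the layer transit time is t_i = b_i·n_i / q:
  layer 1 (sandy clay): t_1 = 6.88 × 0.11 / 0.0006296 = 1202 d
  layer 2 (fractured sandstone): t_2 = 2.84 × 0.06 / 0.0006296 = 270.7 d
Total t = Σ t_i = 1473 days = 4.032 years.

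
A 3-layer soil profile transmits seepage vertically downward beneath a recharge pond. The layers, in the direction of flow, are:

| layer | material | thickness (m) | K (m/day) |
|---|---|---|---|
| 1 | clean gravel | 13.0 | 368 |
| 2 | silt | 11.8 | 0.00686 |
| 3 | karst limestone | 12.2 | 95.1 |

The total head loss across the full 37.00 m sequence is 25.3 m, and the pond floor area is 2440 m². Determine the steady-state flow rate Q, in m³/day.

Flow is perpendicular to layering, so the layers act in series and the equivalent K is the thickness-weighted harmonic mean.
Total thickness L = 13.0 + 11.8 + 12.2 = 37.00 m.
Σ(b_i/K_i) = 13.0/368 + 11.8/0.00686 + 12.2/95.1 = 1720 d.
K_eq = L / Σ(b_i/K_i) = 37.00 / 1720 = 0.02151 m/day.
Q = K_eq · A · (Δh/L) = 0.02151 × 2440 × (25.3/37.00) = 35.88 m³/day.

35.9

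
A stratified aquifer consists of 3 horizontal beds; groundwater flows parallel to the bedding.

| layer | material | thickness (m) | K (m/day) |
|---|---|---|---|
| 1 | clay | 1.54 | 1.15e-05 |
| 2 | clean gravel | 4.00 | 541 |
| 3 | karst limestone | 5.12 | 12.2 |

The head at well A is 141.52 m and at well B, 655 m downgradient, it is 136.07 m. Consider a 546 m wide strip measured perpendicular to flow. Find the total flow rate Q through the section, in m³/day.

Flow is parallel to layering, so each bed carries its own Darcy discharge and the transmissivities add.
Σ(K_i·b_i) = 1.15e-05×1.54 + 541×4.00 + 12.2×5.12 = 2226 m²/day.
Hydraulic gradient i = (141.52 − 136.07) / 655 = 5.45 / 655 = 0.008321.
Q = Σ(K_i·b_i) · W · i = 2226 × 546 × 0.008321 = 10115 m³/day.

10100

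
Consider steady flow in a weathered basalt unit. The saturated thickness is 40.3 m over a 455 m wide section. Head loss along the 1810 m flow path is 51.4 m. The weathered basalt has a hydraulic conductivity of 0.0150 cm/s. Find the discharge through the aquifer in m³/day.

6750

Convert K: 0.0150 cm/s × 864 = 12.96 m/day.
Cross-sectional area A = 455 × 40.3 = 18336 m².
Hydraulic gradient i = Δh / L = 51.4 / 1810 = 0.02840.
Darcy's law: Q = K · A · i = 12.96 × 18336 × 0.02840 = 6748 m³/day.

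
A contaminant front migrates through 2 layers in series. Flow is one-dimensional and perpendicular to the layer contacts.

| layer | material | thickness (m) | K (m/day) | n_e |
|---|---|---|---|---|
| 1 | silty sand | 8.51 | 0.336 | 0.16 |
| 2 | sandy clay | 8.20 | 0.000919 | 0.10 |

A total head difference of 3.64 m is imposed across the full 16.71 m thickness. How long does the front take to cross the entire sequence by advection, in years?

With flow normal to the layers, continuity requires the same specific discharge q through every layer.
Σ(b_i/K_i) = 8.51/0.336 + 8.20/0.000919 = 8948 d.
q = Δh / Σ(b_i/K_i) = 3.64 / 8948 = 0.0004068 m/day.
In each layer the seepage velocity is v_i = q/n_i, so the layer transit time is t_i = b_i·n_i / q:
  layer 1 (silty sand): t_1 = 8.51 × 0.16 / 0.0004068 = 3347 d
  layer 2 (sandy clay): t_2 = 8.20 × 0.10 / 0.0004068 = 2016 d
Total t = Σ t_i = 5363 days = 14.68 years.

14.7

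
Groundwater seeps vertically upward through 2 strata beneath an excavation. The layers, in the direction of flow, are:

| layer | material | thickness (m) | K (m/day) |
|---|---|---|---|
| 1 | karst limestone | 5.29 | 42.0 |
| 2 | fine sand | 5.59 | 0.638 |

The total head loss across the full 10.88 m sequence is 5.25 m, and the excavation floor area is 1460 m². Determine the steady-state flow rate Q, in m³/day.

Flow is perpendicular to layering, so the layers act in series and the equivalent K is the thickness-weighted harmonic mean.
Total thickness L = 5.29 + 5.59 = 10.88 m.
Σ(b_i/K_i) = 5.29/42.0 + 5.59/0.638 = 8.888 d.
K_eq = L / Σ(b_i/K_i) = 10.88 / 8.888 = 1.224 m/day.
Q = K_eq · A · (Δh/L) = 1.224 × 1460 × (5.25/10.88) = 862.4 m³/day.

862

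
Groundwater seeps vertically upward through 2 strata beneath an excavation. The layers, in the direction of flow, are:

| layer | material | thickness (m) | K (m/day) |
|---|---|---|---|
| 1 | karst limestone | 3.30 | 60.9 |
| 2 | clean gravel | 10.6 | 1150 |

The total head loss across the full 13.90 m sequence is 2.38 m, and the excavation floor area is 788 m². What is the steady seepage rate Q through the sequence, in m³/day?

29600

Flow is perpendicular to layering, so the layers act in series and the equivalent K is the thickness-weighted harmonic mean.
Total thickness L = 3.30 + 10.6 = 13.90 m.
Σ(b_i/K_i) = 3.30/60.9 + 10.6/1150 = 0.06340 d.
K_eq = L / Σ(b_i/K_i) = 13.90 / 0.06340 = 219.2 m/day.
Q = K_eq · A · (Δh/L) = 219.2 × 788 × (2.38/13.90) = 29579 m³/day.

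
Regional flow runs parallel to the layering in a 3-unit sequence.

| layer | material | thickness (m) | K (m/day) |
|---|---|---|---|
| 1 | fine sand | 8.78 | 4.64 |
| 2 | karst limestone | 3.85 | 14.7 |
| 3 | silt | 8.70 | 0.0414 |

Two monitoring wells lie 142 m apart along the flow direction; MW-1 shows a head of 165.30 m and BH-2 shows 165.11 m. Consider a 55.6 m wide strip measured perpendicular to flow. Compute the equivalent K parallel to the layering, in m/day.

Flow is parallel to layering, so each bed carries its own Darcy discharge and the transmissivities add.
Σ(K_i·b_i) = 4.64×8.78 + 14.7×3.85 + 0.0414×8.70 = 97.69 m²/day.
Total thickness b = 21.33 m, so K_eq = Σ(K_i·b_i)/b = 4.580 m/day.

4.58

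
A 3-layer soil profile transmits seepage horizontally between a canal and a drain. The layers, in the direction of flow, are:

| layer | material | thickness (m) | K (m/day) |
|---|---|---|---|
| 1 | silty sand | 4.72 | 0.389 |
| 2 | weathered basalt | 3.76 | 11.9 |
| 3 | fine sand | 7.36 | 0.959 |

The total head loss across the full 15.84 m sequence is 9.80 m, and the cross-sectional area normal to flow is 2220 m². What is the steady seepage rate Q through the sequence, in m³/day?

Flow is perpendicular to layering, so the layers act in series and the equivalent K is the thickness-weighted harmonic mean.
Total thickness L = 4.72 + 3.76 + 7.36 = 15.84 m.
Σ(b_i/K_i) = 4.72/0.389 + 3.76/11.9 + 7.36/0.959 = 20.12 d.
K_eq = L / Σ(b_i/K_i) = 15.84 / 20.12 = 0.7871 m/day.
Q = K_eq · A · (Δh/L) = 0.7871 × 2220 × (9.80/15.84) = 1081 m³/day.

1080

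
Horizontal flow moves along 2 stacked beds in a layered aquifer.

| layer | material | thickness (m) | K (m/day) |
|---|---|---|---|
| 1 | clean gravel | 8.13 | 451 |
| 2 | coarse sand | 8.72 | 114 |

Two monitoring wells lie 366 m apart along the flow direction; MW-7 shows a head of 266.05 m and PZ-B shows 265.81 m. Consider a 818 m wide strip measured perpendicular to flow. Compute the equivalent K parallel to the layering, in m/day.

Flow is parallel to layering, so each bed carries its own Darcy discharge and the transmissivities add.
Σ(K_i·b_i) = 451×8.13 + 114×8.72 = 4661 m²/day.
Total thickness b = 16.85 m, so K_eq = Σ(K_i·b_i)/b = 276.6 m/day.

277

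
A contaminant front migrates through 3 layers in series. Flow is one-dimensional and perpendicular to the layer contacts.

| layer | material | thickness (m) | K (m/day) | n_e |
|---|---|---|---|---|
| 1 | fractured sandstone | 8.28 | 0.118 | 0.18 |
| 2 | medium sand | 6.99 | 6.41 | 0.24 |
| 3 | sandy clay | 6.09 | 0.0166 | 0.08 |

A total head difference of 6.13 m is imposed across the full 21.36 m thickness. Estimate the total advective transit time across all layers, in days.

With flow normal to the layers, continuity requires the same specific discharge q through every layer.
Σ(b_i/K_i) = 8.28/0.118 + 6.99/6.41 + 6.09/0.0166 = 438.1 d.
q = Δh / Σ(b_i/K_i) = 6.13 / 438.1 = 0.01399 m/day.
In each layer the seepage velocity is v_i = q/n_i, so the layer transit time is t_i = b_i·n_i / q:
  layer 1 (fractured sandstone): t_1 = 8.28 × 0.18 / 0.01399 = 106.5 d
  layer 2 (medium sand): t_2 = 6.99 × 0.24 / 0.01399 = 119.9 d
  layer 3 (sandy clay): t_3 = 6.09 × 0.08 / 0.01399 = 34.82 d
Total t = Σ t_i = 261.2 days.

261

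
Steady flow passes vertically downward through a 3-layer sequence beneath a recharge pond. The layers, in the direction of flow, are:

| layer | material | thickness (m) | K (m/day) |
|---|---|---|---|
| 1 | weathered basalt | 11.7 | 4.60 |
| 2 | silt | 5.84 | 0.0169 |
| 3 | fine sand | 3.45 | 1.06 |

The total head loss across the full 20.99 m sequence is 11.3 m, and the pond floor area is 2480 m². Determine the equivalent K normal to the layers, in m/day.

0.0597

Flow is perpendicular to layering, so the layers act in series and the equivalent K is the thickness-weighted harmonic mean.
Total thickness L = 11.7 + 5.84 + 3.45 = 20.99 m.
Σ(b_i/K_i) = 11.7/4.60 + 5.84/0.0169 + 3.45/1.06 = 351.4 d.
K_eq = L / Σ(b_i/K_i) = 20.99 / 351.4 = 0.05974 m/day.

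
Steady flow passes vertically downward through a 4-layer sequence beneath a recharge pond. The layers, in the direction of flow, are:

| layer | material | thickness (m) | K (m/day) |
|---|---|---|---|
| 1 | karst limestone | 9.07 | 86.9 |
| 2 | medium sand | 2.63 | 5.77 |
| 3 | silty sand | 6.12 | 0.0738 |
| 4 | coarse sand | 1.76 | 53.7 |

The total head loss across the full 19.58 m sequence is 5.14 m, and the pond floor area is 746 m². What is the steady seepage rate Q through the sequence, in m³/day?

Flow is perpendicular to layering, so the layers act in series and the equivalent K is the thickness-weighted harmonic mean.
Total thickness L = 9.07 + 2.63 + 6.12 + 1.76 = 19.58 m.
Σ(b_i/K_i) = 9.07/86.9 + 2.63/5.77 + 6.12/0.0738 + 1.76/53.7 = 83.52 d.
K_eq = L / Σ(b_i/K_i) = 19.58 / 83.52 = 0.2344 m/day.
Q = K_eq · A · (Δh/L) = 0.2344 × 746 × (5.14/19.58) = 45.91 m³/day.

45.9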